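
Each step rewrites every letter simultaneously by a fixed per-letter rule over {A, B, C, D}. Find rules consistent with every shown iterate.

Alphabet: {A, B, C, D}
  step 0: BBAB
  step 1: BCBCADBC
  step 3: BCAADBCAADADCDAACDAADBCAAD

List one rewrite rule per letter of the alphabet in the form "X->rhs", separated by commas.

A->AD, B->BC, C->A, D->CDA

  step 0 ⇒ step 1: BBAB ⇒ BC·BC·AD·BC
    A ↦ AD
    B ↦ BC
    C ↦ A  (constrained at step 1)
    D ↦ CDA  (constrained at step 1)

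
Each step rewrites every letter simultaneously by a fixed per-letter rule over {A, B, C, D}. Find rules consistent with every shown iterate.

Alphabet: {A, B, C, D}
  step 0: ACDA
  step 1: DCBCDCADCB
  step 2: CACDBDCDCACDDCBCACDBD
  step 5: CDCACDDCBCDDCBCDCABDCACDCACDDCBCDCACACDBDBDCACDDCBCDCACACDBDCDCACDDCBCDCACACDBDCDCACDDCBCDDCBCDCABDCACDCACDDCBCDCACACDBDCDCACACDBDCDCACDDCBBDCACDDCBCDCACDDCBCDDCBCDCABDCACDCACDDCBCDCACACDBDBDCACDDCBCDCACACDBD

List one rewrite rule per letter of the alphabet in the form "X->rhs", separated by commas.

  step 1 ⇒ step 2: DCBCDCADCB ⇒ CA·CD·BD·CD·CA·CD·DCB·CA·CD·BD
    A ↦ DCB
    B ↦ BD
    C ↦ CD
    D ↦ CA

A->DCB, B->BD, C->CD, D->CA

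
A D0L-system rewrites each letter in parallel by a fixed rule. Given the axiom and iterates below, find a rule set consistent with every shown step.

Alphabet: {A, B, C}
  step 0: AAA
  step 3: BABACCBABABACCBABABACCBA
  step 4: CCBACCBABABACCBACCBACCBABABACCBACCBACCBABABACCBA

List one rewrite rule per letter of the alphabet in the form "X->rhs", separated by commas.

  step 3 ⇒ step 4: BABACCBABABACCBABABACCBA ⇒ CC·BA·CC·BA·BA·BA·CC·BA·CC·BA·CC·BA·BA·BA·CC·BA·CC·BA·CC·BA·BA·BA·CC·BA
    A ↦ BA
    B ↦ CC
    C ↦ BA

A->BA, B->CC, C->BA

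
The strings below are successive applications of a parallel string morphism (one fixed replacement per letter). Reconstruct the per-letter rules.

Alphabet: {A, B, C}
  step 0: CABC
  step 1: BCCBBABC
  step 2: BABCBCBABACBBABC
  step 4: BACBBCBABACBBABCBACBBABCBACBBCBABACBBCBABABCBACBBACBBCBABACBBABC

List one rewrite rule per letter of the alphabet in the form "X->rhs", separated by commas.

  step 1 ⇒ step 2: BCCBBABC ⇒ BA·BC·BC·BA·BA·CB·BA·BC
    A ↦ CB
    B ↦ BA
    C ↦ BC

A->CB, B->BA, C->BC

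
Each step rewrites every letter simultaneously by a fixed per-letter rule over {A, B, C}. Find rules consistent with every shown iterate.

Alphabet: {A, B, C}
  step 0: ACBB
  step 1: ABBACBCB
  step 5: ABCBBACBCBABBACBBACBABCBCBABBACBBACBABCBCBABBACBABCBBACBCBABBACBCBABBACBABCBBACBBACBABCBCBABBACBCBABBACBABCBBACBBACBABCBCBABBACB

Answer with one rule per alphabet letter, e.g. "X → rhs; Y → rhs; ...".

A->AB, B->CB, C->BA

  step 0 ⇒ step 1: ACBB ⇒ AB·BA·CB·CB
    A ↦ AB
    B ↦ CB
    C ↦ BA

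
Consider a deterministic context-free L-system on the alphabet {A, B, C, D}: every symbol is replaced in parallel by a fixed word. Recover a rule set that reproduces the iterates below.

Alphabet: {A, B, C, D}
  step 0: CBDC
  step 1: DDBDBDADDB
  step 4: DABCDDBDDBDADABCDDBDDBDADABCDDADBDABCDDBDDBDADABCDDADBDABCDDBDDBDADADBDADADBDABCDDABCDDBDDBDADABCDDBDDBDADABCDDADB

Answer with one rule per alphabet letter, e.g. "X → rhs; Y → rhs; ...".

A->BCD, B->DB, C->DDB, D->DA

  step 0 ⇒ step 1: CBDC ⇒ DDB·DB·DA·DDB
    B ↦ DB
    C ↦ DDB
    D ↦ DA
    A ↦ BCD  (constrained at step 1)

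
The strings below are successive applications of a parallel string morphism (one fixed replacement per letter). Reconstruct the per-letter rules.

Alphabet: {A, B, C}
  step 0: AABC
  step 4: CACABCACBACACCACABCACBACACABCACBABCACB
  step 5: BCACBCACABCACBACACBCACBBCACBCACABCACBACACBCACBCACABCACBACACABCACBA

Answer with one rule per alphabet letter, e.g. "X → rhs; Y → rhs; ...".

  step 4 ⇒ step 5: CACABCACBACACCACABCACBACACABCACBABCACB ⇒ B·CAC·B·CAC·A·B·CAC·B·A·CAC·B·CAC·B·B·CAC·B·CAC·A·B·CAC·B·A·CAC·B·CAC·B·CAC·A·B·CAC·B·A·CAC·A·B·CAC·B·A
    A ↦ CAC
    B ↦ A
    C ↦ B

A->CAC, B->A, C->B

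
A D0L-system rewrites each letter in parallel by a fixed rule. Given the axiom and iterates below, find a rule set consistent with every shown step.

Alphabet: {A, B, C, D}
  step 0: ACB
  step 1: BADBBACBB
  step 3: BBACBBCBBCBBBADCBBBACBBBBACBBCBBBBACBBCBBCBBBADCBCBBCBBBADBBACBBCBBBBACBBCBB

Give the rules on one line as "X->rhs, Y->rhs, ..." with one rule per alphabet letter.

  step 0 ⇒ step 1: ACB ⇒ BAD·BBA·CBB
    A ↦ BAD
    B ↦ CBB
    C ↦ BBA
    D ↦ CB  (constrained at step 1)

A->BAD, B->CBB, C->BBA, D->CB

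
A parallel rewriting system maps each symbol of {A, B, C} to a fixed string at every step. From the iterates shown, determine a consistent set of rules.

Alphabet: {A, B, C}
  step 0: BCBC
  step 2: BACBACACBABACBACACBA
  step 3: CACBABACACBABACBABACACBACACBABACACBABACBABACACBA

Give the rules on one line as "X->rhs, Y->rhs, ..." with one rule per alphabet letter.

A->CBA, B->CA, C->BA

  step 2 ⇒ step 3: BACBACACBABACBACACBA ⇒ CA·CBA·BA·CA·CBA·BA·CBA·BA·CA·CBA·CA·CBA·BA·CA·CBA·BA·CBA·BA·CA·CBA
    A ↦ CBA
    B ↦ CA
    C ↦ BA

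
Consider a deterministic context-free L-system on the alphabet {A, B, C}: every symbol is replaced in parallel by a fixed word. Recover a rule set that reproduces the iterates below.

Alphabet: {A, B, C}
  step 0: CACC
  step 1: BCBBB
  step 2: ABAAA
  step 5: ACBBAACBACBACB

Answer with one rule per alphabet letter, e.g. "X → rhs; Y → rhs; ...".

A->CB, B->A, C->B

  step 1 ⇒ step 2: BCBBB ⇒ A·B·A·A·A
    B ↦ A
    C ↦ B
  step 0 ⇒ step 1: CACC ⇒ B·CB·B·B
    A ↦ CB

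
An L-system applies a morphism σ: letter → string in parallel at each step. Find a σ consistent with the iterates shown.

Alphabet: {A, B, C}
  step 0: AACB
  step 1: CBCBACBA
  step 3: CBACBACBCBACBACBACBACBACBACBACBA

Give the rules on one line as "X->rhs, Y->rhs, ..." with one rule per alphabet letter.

  step 0 ⇒ step 1: AACB ⇒ CB·CB·AC·BA
    A ↦ CB
    B ↦ BA
    C ↦ AC

A->CB, B->BA, C->AC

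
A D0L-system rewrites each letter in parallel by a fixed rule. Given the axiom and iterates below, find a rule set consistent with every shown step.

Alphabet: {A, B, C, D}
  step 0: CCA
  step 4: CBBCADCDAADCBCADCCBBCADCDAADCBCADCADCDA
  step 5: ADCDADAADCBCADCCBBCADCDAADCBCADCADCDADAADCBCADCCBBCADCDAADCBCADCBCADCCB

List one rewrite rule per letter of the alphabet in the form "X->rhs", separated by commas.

A->B, B->DA, C->ADC, D->C

  step 4 ⇒ step 5: CBBCADCDAADCBCADCCBBCADCDAADCBCADCADCDA ⇒ ADC·DA·DA·ADC·B·C·ADC·C·B·B·C·ADC·DA·ADC·B·C·ADC·ADC·DA·DA·ADC·B·C·ADC·C·B·B·C·ADC·DA·ADC·B·C·ADC·B·C·ADC·C·B
    A ↦ B
    B ↦ DA
    C ↦ ADC
    D ↦ C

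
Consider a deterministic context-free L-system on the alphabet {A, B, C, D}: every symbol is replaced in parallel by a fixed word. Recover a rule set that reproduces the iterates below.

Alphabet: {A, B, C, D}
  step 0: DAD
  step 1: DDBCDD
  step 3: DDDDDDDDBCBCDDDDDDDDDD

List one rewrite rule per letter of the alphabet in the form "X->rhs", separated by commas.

  step 0 ⇒ step 1: DAD ⇒ DD·BC·DD
    A ↦ BC
    D ↦ DD
    B ↦ A  (constrained at step 1)
    C ↦ AD  (constrained at step 1)

A->BC, B->A, C->AD, D->DD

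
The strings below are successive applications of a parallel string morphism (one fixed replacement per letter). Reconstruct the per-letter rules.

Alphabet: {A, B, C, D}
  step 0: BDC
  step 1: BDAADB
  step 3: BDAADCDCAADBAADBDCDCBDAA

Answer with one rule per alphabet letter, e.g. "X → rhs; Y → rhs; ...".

A->DC, B->BD, C->DB, D->AA

  step 0 ⇒ step 1: BDC ⇒ BD·AA·DB
    B ↦ BD
    C ↦ DB
    D ↦ AA
    A ↦ DC  (constrained at step 1)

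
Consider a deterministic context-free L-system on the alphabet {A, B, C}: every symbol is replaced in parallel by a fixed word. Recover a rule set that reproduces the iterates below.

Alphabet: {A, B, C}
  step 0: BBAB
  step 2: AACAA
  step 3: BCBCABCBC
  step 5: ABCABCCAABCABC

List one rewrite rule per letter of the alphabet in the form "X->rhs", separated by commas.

  step 2 ⇒ step 3: AACAA ⇒ BC·BC·A·BC·BC
    A ↦ BC
    C ↦ A
    B ↦ C  (constrained at step 0)

A->BC, B->C, C->A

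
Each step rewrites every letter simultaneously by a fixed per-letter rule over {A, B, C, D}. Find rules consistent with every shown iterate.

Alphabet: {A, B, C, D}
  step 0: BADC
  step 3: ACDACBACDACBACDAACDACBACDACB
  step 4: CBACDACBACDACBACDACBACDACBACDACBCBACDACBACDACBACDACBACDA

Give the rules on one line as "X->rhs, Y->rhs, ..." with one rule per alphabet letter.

A->CB, B->A, C->ACD, D->A

  step 3 ⇒ step 4: ACDACBACDACBACDAACDACBACDACB ⇒ CB·ACD·A·CB·ACD·A·CB·ACD·A·CB·ACD·A·CB·ACD·A·CB·CB·ACD·A·CB·ACD·A·CB·ACD·A·CB·ACD·A
    A ↦ CB
    B ↦ A
    C ↦ ACD
    D ↦ A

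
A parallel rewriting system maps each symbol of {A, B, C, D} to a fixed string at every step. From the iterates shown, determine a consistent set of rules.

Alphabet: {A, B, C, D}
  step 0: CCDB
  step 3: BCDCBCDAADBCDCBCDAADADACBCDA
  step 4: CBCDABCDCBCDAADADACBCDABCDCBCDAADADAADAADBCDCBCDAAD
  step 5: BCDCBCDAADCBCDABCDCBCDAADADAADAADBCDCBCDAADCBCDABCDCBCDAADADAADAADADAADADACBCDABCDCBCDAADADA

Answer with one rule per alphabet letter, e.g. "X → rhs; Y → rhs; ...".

  step 4 ⇒ step 5: CBCDABCDCBCDAADADACBCDABCDCBCDAADADAADAADBCDCBCDAAD ⇒ BCD·C·BCD·A·AD·C·BCD·A·BCD·C·BCD·A·AD·AD·A·AD·A·AD·BCD·C·BCD·A·AD·C·BCD·A·BCD·C·BCD·A·AD·AD·A·AD·A·AD·AD·A·AD·AD·A·C·BCD·A·BCD·C·BCD·A·AD·AD·A
    A ↦ AD
    B ↦ C
    C ↦ BCD
    D ↦ A

A->AD, B->C, C->BCD, D->A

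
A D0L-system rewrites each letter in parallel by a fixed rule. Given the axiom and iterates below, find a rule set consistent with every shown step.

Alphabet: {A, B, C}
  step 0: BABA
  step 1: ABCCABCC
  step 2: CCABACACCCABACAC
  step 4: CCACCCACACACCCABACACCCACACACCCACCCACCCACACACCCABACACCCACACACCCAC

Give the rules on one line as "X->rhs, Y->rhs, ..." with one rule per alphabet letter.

A->CC, B->AB, C->AC

  step 1 ⇒ step 2: ABCCABCC ⇒ CC·AB·AC·AC·CC·AB·AC·AC
    A ↦ CC
    B ↦ AB
    C ↦ AC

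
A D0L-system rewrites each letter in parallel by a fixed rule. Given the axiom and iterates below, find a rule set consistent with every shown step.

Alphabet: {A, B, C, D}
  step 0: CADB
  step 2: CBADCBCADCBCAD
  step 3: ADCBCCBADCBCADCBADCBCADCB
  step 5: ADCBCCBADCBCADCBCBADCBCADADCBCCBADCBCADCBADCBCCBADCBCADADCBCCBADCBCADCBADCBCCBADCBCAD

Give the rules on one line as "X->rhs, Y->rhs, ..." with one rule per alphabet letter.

  step 2 ⇒ step 3: CBADCBCADCBCAD ⇒ AD·CBC·C·B·AD·CBC·AD·C·B·AD·CBC·AD·C·B
    A ↦ C
    B ↦ CBC
    C ↦ AD
    D ↦ B

A->C, B->CBC, C->AD, D->B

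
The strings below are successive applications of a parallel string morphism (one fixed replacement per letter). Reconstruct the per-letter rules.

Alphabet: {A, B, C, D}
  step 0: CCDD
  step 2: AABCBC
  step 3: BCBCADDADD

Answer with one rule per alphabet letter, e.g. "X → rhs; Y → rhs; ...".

A->BC, B->AD, C->D, D->A

  step 2 ⇒ step 3: AABCBC ⇒ BC·BC·AD·D·AD·D
    A ↦ BC
    B ↦ AD
    C ↦ D
    D ↦ A  (constrained at step 0)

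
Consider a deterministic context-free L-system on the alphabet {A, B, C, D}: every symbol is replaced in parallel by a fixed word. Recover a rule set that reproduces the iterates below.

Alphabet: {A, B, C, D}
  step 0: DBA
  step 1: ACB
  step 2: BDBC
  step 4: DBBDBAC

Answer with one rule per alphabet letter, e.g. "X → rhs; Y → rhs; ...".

A->B, B->C, C->DB, D->A

  step 1 ⇒ step 2: ACB ⇒ B·DB·C
    A ↦ B
    B ↦ C
    C ↦ DB
  step 0 ⇒ step 1: DBA ⇒ A·C·B
    D ↦ A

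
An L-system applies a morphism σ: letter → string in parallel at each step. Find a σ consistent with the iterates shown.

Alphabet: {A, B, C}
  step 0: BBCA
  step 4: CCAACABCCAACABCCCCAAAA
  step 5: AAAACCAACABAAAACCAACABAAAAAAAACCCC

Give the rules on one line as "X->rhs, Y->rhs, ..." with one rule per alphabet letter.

  step 4 ⇒ step 5: CCAACABCCAACABCCCCAAAA ⇒ AA·AA·C·C·AA·C·AB·AA·AA·C·C·AA·C·AB·AA·AA·AA·AA·C·C·C·C
    A ↦ C
    B ↦ AB
    C ↦ AA

A->C, B->AB, C->AA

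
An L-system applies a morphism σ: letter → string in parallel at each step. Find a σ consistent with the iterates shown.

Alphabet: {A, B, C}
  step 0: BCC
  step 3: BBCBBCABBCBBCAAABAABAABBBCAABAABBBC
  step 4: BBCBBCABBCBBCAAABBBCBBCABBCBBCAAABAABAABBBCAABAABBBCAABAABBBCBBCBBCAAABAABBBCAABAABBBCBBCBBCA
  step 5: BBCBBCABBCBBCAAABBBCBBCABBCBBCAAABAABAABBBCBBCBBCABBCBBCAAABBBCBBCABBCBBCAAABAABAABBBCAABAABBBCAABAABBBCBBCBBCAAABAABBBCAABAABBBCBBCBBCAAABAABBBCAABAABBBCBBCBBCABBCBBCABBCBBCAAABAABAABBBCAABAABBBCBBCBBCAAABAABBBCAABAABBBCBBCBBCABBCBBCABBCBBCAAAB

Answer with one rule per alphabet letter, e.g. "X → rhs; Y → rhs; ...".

A->AAB, B->BBC, C->A

  step 4 ⇒ step 5: BBCBBCABBCBBCAAABBBCBBCABBCBBCAAABAABAABBBCAABAABBBCAABAABBBCBBCBBCAAABAABBBCAABAABBBCBBCBBCA ⇒ BBC·BBC·A·BBC·BBC·A·AAB·BBC·BBC·A·BBC·BBC·A·AAB·AAB·AAB·BBC·BBC·BBC·A·BBC·BBC·A·AAB·BBC·BBC·A·BBC·BBC·A·AAB·AAB·AAB·BBC·AAB·AAB·BBC·AAB·AAB·BBC·BBC·BBC·A·AAB·AAB·BBC·AAB·AAB·BBC·BBC·BBC·A·AAB·AAB·BBC·AAB·AAB·BBC·BBC·BBC·A·BBC·BBC·A·BBC·BBC·A·AAB·AAB·AAB·BBC·AAB·AAB·BBC·BBC·BBC·A·AAB·AAB·BBC·AAB·AAB·BBC·BBC·BBC·A·BBC·BBC·A·BBC·BBC·A·AAB
    A ↦ AAB
    B ↦ BBC
    C ↦ A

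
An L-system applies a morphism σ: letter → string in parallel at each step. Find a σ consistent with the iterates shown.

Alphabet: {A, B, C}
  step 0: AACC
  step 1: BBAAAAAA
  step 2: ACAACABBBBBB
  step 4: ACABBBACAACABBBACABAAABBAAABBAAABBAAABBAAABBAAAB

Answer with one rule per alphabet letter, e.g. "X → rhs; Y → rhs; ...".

A->B, B->ACA, C->AAA

  step 1 ⇒ step 2: BBAAAAAA ⇒ ACA·ACA·B·B·B·B·B·B
    A ↦ B
    B ↦ ACA
  step 0 ⇒ step 1: AACC ⇒ B·B·AAA·AAA
    C ↦ AAA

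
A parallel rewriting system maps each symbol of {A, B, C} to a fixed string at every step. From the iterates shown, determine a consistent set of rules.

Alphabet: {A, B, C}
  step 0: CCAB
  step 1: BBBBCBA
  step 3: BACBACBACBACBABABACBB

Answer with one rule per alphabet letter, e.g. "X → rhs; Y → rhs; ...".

  step 0 ⇒ step 1: CCAB ⇒ BB·BB·C·BA
    A ↦ C
    B ↦ BA
    C ↦ BB

A->C, B->BA, C->BB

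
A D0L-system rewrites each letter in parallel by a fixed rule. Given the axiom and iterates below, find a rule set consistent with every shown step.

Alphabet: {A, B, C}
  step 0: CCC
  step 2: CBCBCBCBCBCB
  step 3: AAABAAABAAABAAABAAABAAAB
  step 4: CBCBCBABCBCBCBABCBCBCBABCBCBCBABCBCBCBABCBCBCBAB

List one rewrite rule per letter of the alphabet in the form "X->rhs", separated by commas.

A->CB, B->AB, C->AA

  step 3 ⇒ step 4: AAABAAABAAABAAABAAABAAAB ⇒ CB·CB·CB·AB·CB·CB·CB·AB·CB·CB·CB·AB·CB·CB·CB·AB·CB·CB·CB·AB·CB·CB·CB·AB
    A ↦ CB
    B ↦ AB
  step 2 ⇒ step 3: CBCBCBCBCBCB ⇒ AA·AB·AA·AB·AA·AB·AA·AB·AA·AB·AA·AB
    C ↦ AA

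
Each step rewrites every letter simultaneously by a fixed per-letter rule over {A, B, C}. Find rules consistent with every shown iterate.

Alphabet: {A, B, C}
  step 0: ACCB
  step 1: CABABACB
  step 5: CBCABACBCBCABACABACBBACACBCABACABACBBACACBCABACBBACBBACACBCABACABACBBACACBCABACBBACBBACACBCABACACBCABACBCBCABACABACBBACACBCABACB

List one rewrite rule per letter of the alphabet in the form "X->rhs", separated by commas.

  step 0 ⇒ step 1: ACCB ⇒ CA·BA·BA·CB
    A ↦ CA
    B ↦ CB
    C ↦ BA

A->CA, B->CB, C->BA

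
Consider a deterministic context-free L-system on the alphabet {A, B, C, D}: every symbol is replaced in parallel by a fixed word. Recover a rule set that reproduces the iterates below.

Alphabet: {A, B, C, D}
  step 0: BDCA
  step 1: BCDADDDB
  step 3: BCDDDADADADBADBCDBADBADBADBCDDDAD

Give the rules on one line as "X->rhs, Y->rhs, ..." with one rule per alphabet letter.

  step 0 ⇒ step 1: BDCA ⇒ BCD·AD·DD·B
    A ↦ B
    B ↦ BCD
    C ↦ DD
    D ↦ AD

A->B, B->BCD, C->DD, D->AD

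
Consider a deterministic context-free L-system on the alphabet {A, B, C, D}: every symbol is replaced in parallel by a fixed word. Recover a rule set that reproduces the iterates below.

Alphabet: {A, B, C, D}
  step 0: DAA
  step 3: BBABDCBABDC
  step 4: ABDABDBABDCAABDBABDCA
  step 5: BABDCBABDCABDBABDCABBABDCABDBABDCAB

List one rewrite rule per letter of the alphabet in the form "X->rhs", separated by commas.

A->B, B->ABD, C->A, D->C

  step 4 ⇒ step 5: ABDABDBABDCAABDBABDCA ⇒ B·ABD·C·B·ABD·C·ABD·B·ABD·C·A·B·B·ABD·C·ABD·B·ABD·C·A·B
    A ↦ B
    B ↦ ABD
    C ↦ A
    D ↦ C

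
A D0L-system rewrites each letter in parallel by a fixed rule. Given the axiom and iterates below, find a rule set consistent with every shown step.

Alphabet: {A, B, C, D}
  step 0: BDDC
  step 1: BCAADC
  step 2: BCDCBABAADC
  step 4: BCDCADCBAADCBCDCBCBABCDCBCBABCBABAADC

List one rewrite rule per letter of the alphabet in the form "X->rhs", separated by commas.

  step 1 ⇒ step 2: BCAADC ⇒ BC·DC·BA·BA·A·DC
    A ↦ BA
    B ↦ BC
    C ↦ DC
    D ↦ A

A->BA, B->BC, C->DC, D->A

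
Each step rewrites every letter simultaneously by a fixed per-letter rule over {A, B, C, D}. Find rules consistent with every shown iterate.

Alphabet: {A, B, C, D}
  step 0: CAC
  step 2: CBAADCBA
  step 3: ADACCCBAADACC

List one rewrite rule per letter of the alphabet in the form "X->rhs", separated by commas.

A->C, B->AC, C->AD, D->BA

  step 2 ⇒ step 3: CBAADCBA ⇒ AD·AC·C·C·BA·AD·AC·C
    A ↦ C
    B ↦ AC
    C ↦ AD
    D ↦ BA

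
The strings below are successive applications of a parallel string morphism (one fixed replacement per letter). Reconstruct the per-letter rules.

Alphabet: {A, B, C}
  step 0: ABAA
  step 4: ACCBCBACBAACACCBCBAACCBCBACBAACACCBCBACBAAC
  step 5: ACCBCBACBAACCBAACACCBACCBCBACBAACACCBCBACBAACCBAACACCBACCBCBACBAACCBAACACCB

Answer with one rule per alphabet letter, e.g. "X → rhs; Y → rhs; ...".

  step 4 ⇒ step 5: ACCBCBACBAACACCBCBAACCBCBACBAACACCBCBACBAAC ⇒ AC·CB·CB·A·CB·A·AC·CB·A·AC·AC·CB·AC·CB·CB·A·CB·A·AC·AC·CB·CB·A·CB·A·AC·CB·A·AC·AC·CB·AC·CB·CB·A·CB·A·AC·CB·A·AC·AC·CB
    A ↦ AC
    B ↦ A
    C ↦ CB

A->AC, B->A, C->CB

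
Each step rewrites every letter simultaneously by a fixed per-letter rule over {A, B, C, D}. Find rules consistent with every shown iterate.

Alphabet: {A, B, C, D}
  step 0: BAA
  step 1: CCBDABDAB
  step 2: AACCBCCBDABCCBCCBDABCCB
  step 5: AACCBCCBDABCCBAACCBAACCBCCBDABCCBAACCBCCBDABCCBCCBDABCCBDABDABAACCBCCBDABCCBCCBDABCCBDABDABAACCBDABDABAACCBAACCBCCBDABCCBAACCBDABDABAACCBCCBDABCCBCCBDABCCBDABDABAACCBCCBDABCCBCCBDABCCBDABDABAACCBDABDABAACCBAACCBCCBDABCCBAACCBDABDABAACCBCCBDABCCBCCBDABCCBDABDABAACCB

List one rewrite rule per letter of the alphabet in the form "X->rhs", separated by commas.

  step 1 ⇒ step 2: CCBDABDAB ⇒ A·A·CCB·CCB·DAB·CCB·CCB·DAB·CCB
    A ↦ DAB
    B ↦ CCB
    C ↦ A
    D ↦ CCB

A->DAB, B->CCB, C->A, D->CCB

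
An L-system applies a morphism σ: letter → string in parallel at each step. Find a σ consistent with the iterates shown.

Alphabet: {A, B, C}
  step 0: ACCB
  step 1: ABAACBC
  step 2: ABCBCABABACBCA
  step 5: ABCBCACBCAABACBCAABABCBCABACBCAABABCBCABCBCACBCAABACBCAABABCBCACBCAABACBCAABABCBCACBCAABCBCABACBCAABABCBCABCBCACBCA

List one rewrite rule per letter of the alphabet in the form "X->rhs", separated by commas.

A->AB, B->CBC, C->A

  step 1 ⇒ step 2: ABAACBC ⇒ AB·CBC·AB·AB·A·CBC·A
    A ↦ AB
    B ↦ CBC
    C ↦ A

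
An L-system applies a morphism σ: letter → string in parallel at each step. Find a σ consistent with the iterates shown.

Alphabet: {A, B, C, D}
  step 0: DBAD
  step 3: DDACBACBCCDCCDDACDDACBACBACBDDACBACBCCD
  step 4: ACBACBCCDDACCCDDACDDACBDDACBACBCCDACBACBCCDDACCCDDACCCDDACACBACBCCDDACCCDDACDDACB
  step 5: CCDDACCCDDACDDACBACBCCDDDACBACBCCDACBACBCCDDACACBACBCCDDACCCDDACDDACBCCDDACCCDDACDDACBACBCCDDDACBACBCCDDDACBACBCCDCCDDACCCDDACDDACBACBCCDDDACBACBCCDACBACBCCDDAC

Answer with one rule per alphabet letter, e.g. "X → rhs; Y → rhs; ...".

  step 4 ⇒ step 5: ACBACBCCDDACCCDDACDDACBDDACBACBCCDACBACBCCDDACCCDDACCCDDACACBACBCCDDACCCDDACDDACB ⇒ CC·D·DAC·CC·D·DAC·D·D·ACB·ACB·CC·D·D·D·ACB·ACB·CC·D·ACB·ACB·CC·D·DAC·ACB·ACB·CC·D·DAC·CC·D·DAC·D·D·ACB·CC·D·DAC·CC·D·DAC·D·D·ACB·ACB·CC·D·D·D·ACB·ACB·CC·D·D·D·ACB·ACB·CC·D·CC·D·DAC·CC·D·DAC·D·D·ACB·ACB·CC·D·D·D·ACB·ACB·CC·D·ACB·ACB·CC·D·DAC
    A ↦ CC
    B ↦ DAC
    C ↦ D
    D ↦ ACB

A->CC, B->DAC, C->D, D->ACB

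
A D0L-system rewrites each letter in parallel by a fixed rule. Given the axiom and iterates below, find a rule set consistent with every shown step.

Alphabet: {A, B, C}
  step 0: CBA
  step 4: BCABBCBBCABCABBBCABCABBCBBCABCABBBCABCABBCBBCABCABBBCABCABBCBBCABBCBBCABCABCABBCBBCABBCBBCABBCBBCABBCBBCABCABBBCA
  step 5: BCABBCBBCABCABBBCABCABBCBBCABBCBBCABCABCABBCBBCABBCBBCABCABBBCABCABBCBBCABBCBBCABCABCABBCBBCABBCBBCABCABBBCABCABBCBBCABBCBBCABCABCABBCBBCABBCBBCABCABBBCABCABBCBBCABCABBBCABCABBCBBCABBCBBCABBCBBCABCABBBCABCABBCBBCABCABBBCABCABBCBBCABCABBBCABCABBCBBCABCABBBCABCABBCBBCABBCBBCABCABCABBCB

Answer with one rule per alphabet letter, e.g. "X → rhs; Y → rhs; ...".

A->CB, B->BCA, C->BB

  step 4 ⇒ step 5: BCABBCBBCABCABBBCABCABBCBBCABCABBBCABCABBCBBCABCABBBCABCABBCBBCABBCBBCABCABCABBCBBCABBCBBCABBCBBCABBCBBCABCABBBCA ⇒ BCA·BB·CB·BCA·BCA·BB·BCA·BCA·BB·CB·BCA·BB·CB·BCA·BCA·BCA·BB·CB·BCA·BB·CB·BCA·BCA·BB·BCA·BCA·BB·CB·BCA·BB·CB·BCA·BCA·BCA·BB·CB·BCA·BB·CB·BCA·BCA·BB·BCA·BCA·BB·CB·BCA·BB·CB·BCA·BCA·BCA·BB·CB·BCA·BB·CB·BCA·BCA·BB·BCA·BCA·BB·CB·BCA·BCA·BB·BCA·BCA·BB·CB·BCA·BB·CB·BCA·BB·CB·BCA·BCA·BB·BCA·BCA·BB·CB·BCA·BCA·BB·BCA·BCA·BB·CB·BCA·BCA·BB·BCA·BCA·BB·CB·BCA·BCA·BB·BCA·BCA·BB·CB·BCA·BB·CB·BCA·BCA·BCA·BB·CB
    A ↦ CB
    B ↦ BCA
    C ↦ BB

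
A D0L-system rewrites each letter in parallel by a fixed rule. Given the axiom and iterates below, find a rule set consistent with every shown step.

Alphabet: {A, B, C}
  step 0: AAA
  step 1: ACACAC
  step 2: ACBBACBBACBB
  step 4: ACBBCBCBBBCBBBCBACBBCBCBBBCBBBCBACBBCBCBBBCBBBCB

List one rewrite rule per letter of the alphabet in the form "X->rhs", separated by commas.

A->AC, B->CB, C->BB

  step 1 ⇒ step 2: ACACAC ⇒ AC·BB·AC·BB·AC·BB
    A ↦ AC
    C ↦ BB
    B ↦ CB  (constrained at step 2)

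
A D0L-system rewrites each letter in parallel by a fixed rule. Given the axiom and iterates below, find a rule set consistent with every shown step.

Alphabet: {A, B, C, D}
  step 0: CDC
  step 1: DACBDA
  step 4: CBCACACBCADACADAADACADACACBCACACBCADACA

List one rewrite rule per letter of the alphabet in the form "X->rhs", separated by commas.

A->CA, B->A, C->DA, D->CB

  step 0 ⇒ step 1: CDC ⇒ DA·CB·DA
    C ↦ DA
    D ↦ CB
    A ↦ CA  (constrained at step 1)
    B ↦ A  (constrained at step 1)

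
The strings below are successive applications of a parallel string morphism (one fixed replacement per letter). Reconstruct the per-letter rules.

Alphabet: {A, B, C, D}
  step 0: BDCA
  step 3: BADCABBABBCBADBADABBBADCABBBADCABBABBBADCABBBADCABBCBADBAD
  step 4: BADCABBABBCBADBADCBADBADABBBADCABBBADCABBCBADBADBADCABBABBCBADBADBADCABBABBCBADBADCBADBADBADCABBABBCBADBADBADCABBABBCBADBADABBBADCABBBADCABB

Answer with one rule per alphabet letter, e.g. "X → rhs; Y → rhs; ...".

  step 3 ⇒ step 4: BADCABBABBCBADBADABBBADCABBBADCABBABBBADCABBBADCABBCBADBAD ⇒ BAD·C·ABB·ABB·C·BAD·BAD·C·BAD·BAD·ABB·BAD·C·ABB·BAD·C·ABB·C·BAD·BAD·BAD·C·ABB·ABB·C·BAD·BAD·BAD·C·ABB·ABB·C·BAD·BAD·C·BAD·BAD·BAD·C·ABB·ABB·C·BAD·BAD·BAD·C·ABB·ABB·C·BAD·BAD·ABB·BAD·C·ABB·BAD·C·ABB
    A ↦ C
    B ↦ BAD
    C ↦ ABB
    D ↦ ABB

A->C, B->BAD, C->ABB, D->ABB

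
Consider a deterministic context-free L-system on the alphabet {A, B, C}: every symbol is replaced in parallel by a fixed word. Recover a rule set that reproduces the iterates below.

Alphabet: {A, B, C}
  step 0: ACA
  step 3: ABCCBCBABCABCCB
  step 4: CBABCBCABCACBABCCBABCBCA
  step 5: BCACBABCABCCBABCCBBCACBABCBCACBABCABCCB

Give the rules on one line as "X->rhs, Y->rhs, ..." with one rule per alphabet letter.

A->CB, B->A, C->BC

  step 4 ⇒ step 5: CBABCBCABCACBABCCBABCBCA ⇒ BC·A·CB·A·BC·A·BC·CB·A·BC·CB·BC·A·CB·A·BC·BC·A·CB·A·BC·A·BC·CB
    A ↦ CB
    B ↦ A
    C ↦ BC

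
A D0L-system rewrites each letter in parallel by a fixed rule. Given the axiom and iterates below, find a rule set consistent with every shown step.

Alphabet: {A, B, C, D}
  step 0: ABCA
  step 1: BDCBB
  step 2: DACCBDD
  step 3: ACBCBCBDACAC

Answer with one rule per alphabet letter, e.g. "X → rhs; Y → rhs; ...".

  step 2 ⇒ step 3: DACCBDD ⇒ AC·B·CB·CB·D·AC·AC
    A ↦ B
    B ↦ D
    C ↦ CB
    D ↦ AC

A->B, B->D, C->CB, D->AC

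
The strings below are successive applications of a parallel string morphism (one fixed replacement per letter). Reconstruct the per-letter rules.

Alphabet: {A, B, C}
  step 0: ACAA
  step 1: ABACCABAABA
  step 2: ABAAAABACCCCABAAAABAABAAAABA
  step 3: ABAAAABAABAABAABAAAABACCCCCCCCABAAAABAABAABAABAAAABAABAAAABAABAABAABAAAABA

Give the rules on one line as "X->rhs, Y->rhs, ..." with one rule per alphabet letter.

A->ABA, B->AA, C->CC

  step 2 ⇒ step 3: ABAAAABACCCCABAAAABAABAAAABA ⇒ ABA·AA·ABA·ABA·ABA·ABA·AA·ABA·CC·CC·CC·CC·ABA·AA·ABA·ABA·ABA·ABA·AA·ABA·ABA·AA·ABA·ABA·ABA·ABA·AA·ABA
    A ↦ ABA
    B ↦ AA
    C ↦ CC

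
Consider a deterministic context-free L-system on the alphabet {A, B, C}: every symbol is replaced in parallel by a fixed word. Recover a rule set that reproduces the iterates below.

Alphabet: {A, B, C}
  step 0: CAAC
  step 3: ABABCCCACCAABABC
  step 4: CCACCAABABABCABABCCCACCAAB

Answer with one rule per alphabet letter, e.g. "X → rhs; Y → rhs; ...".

  step 3 ⇒ step 4: ABABCCCACCAABABC ⇒ C·CA·C·CA·AB·AB·AB·C·AB·AB·C·C·CA·C·CA·AB
    A ↦ C
    B ↦ CA
    C ↦ AB

A->C, B->CA, C->AB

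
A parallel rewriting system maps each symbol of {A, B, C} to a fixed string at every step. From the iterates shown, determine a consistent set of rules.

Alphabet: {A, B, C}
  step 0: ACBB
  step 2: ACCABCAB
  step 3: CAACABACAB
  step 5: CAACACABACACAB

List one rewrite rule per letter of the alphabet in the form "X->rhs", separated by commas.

  step 2 ⇒ step 3: ACCABCAB ⇒ C·A·A·C·AB·A·C·AB
    A ↦ C
    B ↦ AB
    C ↦ A

A->C, B->AB, C->A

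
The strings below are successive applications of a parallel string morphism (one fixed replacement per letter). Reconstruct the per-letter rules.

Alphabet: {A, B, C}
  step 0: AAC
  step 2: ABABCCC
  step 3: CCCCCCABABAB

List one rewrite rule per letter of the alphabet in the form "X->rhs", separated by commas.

A->C, B->CC, C->AB

  step 2 ⇒ step 3: ABABCCC ⇒ C·CC·C·CC·AB·AB·AB
    A ↦ C
    B ↦ CC
    C ↦ AB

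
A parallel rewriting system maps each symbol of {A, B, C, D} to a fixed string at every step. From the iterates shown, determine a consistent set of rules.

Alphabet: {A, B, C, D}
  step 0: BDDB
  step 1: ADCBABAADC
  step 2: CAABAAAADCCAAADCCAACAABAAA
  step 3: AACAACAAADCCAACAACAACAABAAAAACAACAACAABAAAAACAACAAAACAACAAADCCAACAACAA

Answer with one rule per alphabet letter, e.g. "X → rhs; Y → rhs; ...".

A->CAA, B->ADC, C->AA, D->BA

  step 2 ⇒ step 3: CAABAAAADCCAAADCCAACAABAAA ⇒ AA·CAA·CAA·ADC·CAA·CAA·CAA·CAA·BA·AA·AA·CAA·CAA·CAA·BA·AA·AA·CAA·CAA·AA·CAA·CAA·ADC·CAA·CAA·CAA
    A ↦ CAA
    B ↦ ADC
    C ↦ AA
    D ↦ BA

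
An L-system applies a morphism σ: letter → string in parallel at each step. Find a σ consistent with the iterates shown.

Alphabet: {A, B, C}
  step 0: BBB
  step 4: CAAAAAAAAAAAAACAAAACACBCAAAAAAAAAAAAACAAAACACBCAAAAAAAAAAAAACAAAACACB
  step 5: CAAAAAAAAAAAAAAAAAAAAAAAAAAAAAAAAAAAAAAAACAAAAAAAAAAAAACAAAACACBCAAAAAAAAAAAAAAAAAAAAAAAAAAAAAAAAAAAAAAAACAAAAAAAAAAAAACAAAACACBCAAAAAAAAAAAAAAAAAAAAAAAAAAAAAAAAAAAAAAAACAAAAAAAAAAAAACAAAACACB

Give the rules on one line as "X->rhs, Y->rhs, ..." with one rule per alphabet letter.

  step 4 ⇒ step 5: CAAAAAAAAAAAAACAAAACACBCAAAAAAAAAAAAACAAAACACBCAAAAAAAAAAAAACAAAACACB ⇒ CA·AAA·AAA·AAA·AAA·AAA·AAA·AAA·AAA·AAA·AAA·AAA·AAA·AAA·CA·AAA·AAA·AAA·AAA·CA·AAA·CA·CB·CA·AAA·AAA·AAA·AAA·AAA·AAA·AAA·AAA·AAA·AAA·AAA·AAA·AAA·CA·AAA·AAA·AAA·AAA·CA·AAA·CA·CB·CA·AAA·AAA·AAA·AAA·AAA·AAA·AAA·AAA·AAA·AAA·AAA·AAA·AAA·CA·AAA·AAA·AAA·AAA·CA·AAA·CA·CB
    A ↦ AAA
    B ↦ CB
    C ↦ CA

A->AAA, B->CB, C->CA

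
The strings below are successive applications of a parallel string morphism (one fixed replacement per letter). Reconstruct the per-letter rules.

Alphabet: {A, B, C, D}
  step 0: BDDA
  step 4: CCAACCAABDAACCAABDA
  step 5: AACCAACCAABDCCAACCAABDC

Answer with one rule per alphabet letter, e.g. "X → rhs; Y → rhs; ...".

  step 4 ⇒ step 5: CCAACCAABDAACCAABDA ⇒ A·A·C·C·A·A·C·C·AA·BD·C·C·A·A·C·C·AA·BD·C
    A ↦ C
    B ↦ AA
    C ↦ A
    D ↦ BD

A->C, B->AA, C->A, D->BD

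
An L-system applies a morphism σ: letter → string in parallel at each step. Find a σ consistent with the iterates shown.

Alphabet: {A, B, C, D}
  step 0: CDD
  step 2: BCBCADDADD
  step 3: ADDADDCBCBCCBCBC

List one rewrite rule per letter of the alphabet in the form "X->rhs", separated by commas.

  step 2 ⇒ step 3: BCBCADDADD ⇒ A·DD·A·DD·C·BC·BC·C·BC·BC
    A ↦ C
    B ↦ A
    C ↦ DD
    D ↦ BC

A->C, B->A, C->DD, D->BC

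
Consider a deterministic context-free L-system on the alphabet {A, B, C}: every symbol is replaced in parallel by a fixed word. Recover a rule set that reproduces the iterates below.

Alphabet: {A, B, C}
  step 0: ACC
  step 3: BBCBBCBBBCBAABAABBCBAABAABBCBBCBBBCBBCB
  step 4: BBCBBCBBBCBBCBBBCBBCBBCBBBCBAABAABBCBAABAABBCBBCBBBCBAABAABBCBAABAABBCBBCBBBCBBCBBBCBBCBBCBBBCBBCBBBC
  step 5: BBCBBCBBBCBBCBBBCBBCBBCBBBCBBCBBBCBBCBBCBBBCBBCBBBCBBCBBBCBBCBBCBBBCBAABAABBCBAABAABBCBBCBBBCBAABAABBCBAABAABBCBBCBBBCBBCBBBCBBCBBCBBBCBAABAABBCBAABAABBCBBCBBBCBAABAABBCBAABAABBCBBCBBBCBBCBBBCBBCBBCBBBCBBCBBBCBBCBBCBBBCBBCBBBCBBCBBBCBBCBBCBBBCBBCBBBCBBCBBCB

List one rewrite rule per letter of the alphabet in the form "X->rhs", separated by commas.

A->BAA, B->BBC, C->B

  step 4 ⇒ step 5: BBCBBCBBBCBBCBBBCBBCBBCBBBCBAABAABBCBAABAABBCBBCBBBCBAABAABBCBAABAABBCBBCBBBCBBCBBBCBBCBBCBBBCBBCBBBC ⇒ BBC·BBC·B·BBC·BBC·B·BBC·BBC·BBC·B·BBC·BBC·B·BBC·BBC·BBC·B·BBC·BBC·B·BBC·BBC·B·BBC·BBC·BBC·B·BBC·BAA·BAA·BBC·BAA·BAA·BBC·BBC·B·BBC·BAA·BAA·BBC·BAA·BAA·BBC·BBC·B·BBC·BBC·B·BBC·BBC·BBC·B·BBC·BAA·BAA·BBC·BAA·BAA·BBC·BBC·B·BBC·BAA·BAA·BBC·BAA·BAA·BBC·BBC·B·BBC·BBC·B·BBC·BBC·BBC·B·BBC·BBC·B·BBC·BBC·BBC·B·BBC·BBC·B·BBC·BBC·B·BBC·BBC·BBC·B·BBC·BBC·B·BBC·BBC·BBC·B
    A ↦ BAA
    B ↦ BBC
    C ↦ B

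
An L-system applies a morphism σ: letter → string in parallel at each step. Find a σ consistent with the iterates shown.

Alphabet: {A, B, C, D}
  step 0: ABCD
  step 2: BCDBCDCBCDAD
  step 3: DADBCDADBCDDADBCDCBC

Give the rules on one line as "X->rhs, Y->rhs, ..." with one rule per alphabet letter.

A->DC, B->DA, C->D, D->BC

  step 2 ⇒ step 3: BCDBCDCBCDAD ⇒ DA·D·BC·DA·D·BC·D·DA·D·BC·DC·BC
    A ↦ DC
    B ↦ DA
    C ↦ D
    D ↦ BC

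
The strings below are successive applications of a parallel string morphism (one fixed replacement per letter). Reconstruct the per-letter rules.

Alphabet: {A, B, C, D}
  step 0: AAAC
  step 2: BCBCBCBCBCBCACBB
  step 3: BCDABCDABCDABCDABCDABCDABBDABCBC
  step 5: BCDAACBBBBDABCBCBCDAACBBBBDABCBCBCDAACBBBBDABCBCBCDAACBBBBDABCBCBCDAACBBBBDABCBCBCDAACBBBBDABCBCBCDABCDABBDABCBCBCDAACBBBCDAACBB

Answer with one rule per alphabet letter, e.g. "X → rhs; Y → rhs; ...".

  step 2 ⇒ step 3: BCBCBCBCBCBCACBB ⇒ BC·DA·BC·DA·BC·DA·BC·DA·BC·DA·BC·DA·BB·DA·BC·BC
    A ↦ BB
    B ↦ BC
    C ↦ DA
    D ↦ AC  (constrained at step 3)

A->BB, B->BC, C->DA, D->AC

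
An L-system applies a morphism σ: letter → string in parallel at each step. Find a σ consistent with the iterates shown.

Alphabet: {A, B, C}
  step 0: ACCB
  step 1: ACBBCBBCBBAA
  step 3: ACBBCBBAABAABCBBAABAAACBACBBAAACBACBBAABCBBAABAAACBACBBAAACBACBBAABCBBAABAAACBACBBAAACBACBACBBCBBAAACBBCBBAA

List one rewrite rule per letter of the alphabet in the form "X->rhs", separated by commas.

A->ACB, B->BAA, C->BCB

  step 0 ⇒ step 1: ACCB ⇒ ACB·BCB·BCB·BAA
    A ↦ ACB
    B ↦ BAA
    C ↦ BCB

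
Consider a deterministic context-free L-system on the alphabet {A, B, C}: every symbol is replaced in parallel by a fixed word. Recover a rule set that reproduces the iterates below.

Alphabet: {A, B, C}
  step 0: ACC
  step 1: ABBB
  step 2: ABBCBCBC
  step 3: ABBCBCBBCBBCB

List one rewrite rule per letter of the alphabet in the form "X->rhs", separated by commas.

  step 2 ⇒ step 3: ABBCBCBC ⇒ AB·BC·BC·B·BC·B·BC·B
    A ↦ AB
    B ↦ BC
    C ↦ B

A->AB, B->BC, C->B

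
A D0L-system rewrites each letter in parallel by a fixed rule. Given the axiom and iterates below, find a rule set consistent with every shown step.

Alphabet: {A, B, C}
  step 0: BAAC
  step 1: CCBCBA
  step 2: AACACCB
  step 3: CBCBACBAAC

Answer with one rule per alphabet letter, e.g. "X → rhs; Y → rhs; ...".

A->CB, B->C, C->A

  step 2 ⇒ step 3: AACACCB ⇒ CB·CB·A·CB·A·A·C
    A ↦ CB
    B ↦ C
    C ↦ A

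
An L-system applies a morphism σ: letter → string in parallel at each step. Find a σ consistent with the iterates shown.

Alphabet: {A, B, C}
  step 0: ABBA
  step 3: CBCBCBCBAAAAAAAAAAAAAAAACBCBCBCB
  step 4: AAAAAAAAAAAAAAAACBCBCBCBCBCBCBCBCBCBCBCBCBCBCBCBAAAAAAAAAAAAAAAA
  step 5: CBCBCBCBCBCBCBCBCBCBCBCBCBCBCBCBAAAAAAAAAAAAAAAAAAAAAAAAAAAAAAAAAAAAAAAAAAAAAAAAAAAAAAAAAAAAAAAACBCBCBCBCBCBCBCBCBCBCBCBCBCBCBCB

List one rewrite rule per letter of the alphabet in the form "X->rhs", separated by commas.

A->CB, B->AA, C->AA

  step 4 ⇒ step 5: AAAAAAAAAAAAAAAACBCBCBCBCBCBCBCBCBCBCBCBCBCBCBCBAAAAAAAAAAAAAAAA ⇒ CB·CB·CB·CB·CB·CB·CB·CB·CB·CB·CB·CB·CB·CB·CB·CB·AA·AA·AA·AA·AA·AA·AA·AA·AA·AA·AA·AA·AA·AA·AA·AA·AA·AA·AA·AA·AA·AA·AA·AA·AA·AA·AA·AA·AA·AA·AA·AA·CB·CB·CB·CB·CB·CB·CB·CB·CB·CB·CB·CB·CB·CB·CB·CB
    A ↦ CB
    B ↦ AA
    C ↦ AA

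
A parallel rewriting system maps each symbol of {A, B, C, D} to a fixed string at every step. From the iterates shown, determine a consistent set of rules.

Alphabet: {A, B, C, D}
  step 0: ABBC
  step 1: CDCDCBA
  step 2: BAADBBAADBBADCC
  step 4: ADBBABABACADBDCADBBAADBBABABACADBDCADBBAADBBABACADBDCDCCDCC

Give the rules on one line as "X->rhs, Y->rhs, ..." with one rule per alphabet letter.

  step 1 ⇒ step 2: CDCDCBA ⇒ BA·ADB·BA·ADB·BA·DC·C
    A ↦ C
    B ↦ DC
    C ↦ BA
    D ↦ ADB

A->C, B->DC, C->BA, D->ADB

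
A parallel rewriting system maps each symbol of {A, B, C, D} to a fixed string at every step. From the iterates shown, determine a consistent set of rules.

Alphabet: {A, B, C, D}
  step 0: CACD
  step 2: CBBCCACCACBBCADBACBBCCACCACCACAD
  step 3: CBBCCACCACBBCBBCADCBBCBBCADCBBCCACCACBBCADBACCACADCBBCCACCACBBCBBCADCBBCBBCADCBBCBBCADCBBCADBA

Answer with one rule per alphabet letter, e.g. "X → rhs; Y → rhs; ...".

A->CAD, B->CCA, C->CBB, D->BA

  step 2 ⇒ step 3: CBBCCACCACBBCADBACBBCCACCACCACAD ⇒ CBB·CCA·CCA·CBB·CBB·CAD·CBB·CBB·CAD·CBB·CCA·CCA·CBB·CAD·BA·CCA·CAD·CBB·CCA·CCA·CBB·CBB·CAD·CBB·CBB·CAD·CBB·CBB·CAD·CBB·CAD·BA
    A ↦ CAD
    B ↦ CCA
    C ↦ CBB
    D ↦ BA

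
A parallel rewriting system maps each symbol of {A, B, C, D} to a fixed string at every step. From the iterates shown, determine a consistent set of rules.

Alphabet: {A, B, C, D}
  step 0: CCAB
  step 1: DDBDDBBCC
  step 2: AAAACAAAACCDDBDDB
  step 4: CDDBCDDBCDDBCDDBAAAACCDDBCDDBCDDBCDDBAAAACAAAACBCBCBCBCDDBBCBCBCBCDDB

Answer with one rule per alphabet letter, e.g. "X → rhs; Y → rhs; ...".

  step 1 ⇒ step 2: DDBDDBBCC ⇒ AA·AA·C·AA·AA·C·C·DDB·DDB
    B ↦ C
    C ↦ DDB
    D ↦ AA
  step 0 ⇒ step 1: CCAB ⇒ DDB·DDB·BC·C
    A ↦ BC

A->BC, B->C, C->DDB, D->AA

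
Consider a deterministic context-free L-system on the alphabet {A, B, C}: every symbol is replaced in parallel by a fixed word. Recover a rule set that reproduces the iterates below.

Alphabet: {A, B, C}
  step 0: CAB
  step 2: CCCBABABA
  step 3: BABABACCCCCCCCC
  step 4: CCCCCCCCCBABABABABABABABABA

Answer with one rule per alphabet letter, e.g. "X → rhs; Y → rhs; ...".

  step 3 ⇒ step 4: BABABACCCCCCCCC ⇒ C·CC·C·CC·C·CC·BA·BA·BA·BA·BA·BA·BA·BA·BA
    A ↦ CC
    B ↦ C
    C ↦ BA

A->CC, B->C, C->BA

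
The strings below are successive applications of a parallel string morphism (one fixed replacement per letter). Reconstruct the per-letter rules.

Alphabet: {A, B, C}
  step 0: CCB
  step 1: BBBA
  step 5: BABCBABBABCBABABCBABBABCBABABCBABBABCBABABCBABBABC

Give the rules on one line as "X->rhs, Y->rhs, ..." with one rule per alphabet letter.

  step 0 ⇒ step 1: CCB ⇒ B·B·BA
    B ↦ BA
    C ↦ B
    A ↦ BC  (constrained at step 1)

A->BC, B->BA, C->B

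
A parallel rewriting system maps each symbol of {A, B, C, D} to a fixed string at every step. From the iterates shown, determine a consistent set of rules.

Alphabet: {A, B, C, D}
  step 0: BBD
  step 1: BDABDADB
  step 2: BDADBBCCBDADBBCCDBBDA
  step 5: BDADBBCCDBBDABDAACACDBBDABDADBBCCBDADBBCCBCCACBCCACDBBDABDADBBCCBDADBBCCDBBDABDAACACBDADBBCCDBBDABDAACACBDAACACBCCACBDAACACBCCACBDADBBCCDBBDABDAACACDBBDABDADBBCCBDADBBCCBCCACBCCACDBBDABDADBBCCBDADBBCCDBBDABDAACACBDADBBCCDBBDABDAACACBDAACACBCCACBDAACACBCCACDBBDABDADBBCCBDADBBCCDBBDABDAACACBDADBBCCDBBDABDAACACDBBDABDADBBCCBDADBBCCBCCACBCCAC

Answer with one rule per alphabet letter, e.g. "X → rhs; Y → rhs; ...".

  step 1 ⇒ step 2: BDABDADB ⇒ BDA·DB·BCC·BDA·DB·BCC·DB·BDA
    A ↦ BCC
    B ↦ BDA
    D ↦ DB
    C ↦ AC  (constrained at step 2)

A->BCC, B->BDA, C->AC, D->DB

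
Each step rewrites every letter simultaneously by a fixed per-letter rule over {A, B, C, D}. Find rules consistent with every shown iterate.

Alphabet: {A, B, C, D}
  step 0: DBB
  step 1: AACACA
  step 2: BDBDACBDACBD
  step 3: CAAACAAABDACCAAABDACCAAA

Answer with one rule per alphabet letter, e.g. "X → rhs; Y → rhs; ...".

A->BD, B->CA, C->AC, D->AA

  step 2 ⇒ step 3: BDBDACBDACBD ⇒ CA·AA·CA·AA·BD·AC·CA·AA·BD·AC·CA·AA
    A ↦ BD
    B ↦ CA
    C ↦ AC
    D ↦ AA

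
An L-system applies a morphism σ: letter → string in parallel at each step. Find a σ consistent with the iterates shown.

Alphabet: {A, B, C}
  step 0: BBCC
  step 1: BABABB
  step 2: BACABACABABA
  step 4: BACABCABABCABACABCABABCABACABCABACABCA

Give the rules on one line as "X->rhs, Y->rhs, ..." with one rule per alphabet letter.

A->CA, B->BA, C->B

  step 1 ⇒ step 2: BABABB ⇒ BA·CA·BA·CA·BA·BA
    A ↦ CA
    B ↦ BA
  step 0 ⇒ step 1: BBCC ⇒ BA·BA·B·B
    C ↦ B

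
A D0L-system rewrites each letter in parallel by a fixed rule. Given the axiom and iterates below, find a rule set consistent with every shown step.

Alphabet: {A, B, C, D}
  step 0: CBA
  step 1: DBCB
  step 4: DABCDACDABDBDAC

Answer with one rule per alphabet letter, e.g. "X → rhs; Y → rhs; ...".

A->B, B->C, C->DB, D->DA

  step 0 ⇒ step 1: CBA ⇒ DB·C·B
    A ↦ B
    B ↦ C
    C ↦ DB
    D ↦ DA  (constrained at step 1)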